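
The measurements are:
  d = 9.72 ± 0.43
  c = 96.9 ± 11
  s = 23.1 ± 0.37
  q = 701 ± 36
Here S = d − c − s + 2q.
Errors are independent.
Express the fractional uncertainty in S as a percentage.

5.64%

For a sum/difference, combine absolute errors in quadrature:
  (δd)² = 0.185;  (δc)² = 121;  (δs)² = 0.137;  (2·δq)² = 5180
δS = √(5310) = 72.8
S = 1290, so δS/S = 72.8/1290 = 0.0564.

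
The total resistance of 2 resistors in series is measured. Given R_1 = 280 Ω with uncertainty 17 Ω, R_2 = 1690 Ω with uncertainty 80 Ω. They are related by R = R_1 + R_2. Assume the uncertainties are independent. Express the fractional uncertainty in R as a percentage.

4.15%

For a sum/difference, combine absolute errors in quadrature:
  (δR_1)² = 289;  (δR_2)² = 6400
δR = √(6690) = 81.8 Ω
R = 1970 Ω, so δR/R = 81.8/1970 = 0.0415.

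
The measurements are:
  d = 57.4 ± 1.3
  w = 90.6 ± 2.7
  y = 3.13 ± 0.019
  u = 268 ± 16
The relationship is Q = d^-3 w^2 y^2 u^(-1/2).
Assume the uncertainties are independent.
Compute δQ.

For a monomial Q ∝ d^-3, w^2, y^2, u^(-1/2), fractional errors add in quadrature:
  (-3·δd/d)² = (-3×0.0226)² = 0.00462;  (2·δw/w)² = (2×0.0298)² = 0.00355;  (2·δy/y)² = (2×0.00607)² = 0.000147;  (−½·δu/u)² = (-0.5×0.0597)² = 0.000891
δQ/Q = √(0.00921) = 0.0960
Q = 0.0260, so δQ = 0.0960 × 0.0260 = 0.00249.

0.00249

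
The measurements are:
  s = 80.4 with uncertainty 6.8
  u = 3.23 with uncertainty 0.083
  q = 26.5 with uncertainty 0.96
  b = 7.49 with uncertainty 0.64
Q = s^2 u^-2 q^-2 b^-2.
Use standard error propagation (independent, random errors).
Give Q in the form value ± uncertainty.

Products/powers → add relative errors in quadrature, weighted by exponent:
  (2·δs/s)² = (2×0.0846)² = 0.0286;  (-2·δu/u)² = (-2×0.0257)² = 0.00264;  (-2·δq/q)² = (-2×0.0362)² = 0.00525;  (-2·δb/b)² = (-2×0.0854)² = 0.0292
δQ/Q = √(0.0657) = 0.256
Q = 0.0157, so δQ = 0.256 × 0.0157 = 0.00403.

0.0157 ± 0.00403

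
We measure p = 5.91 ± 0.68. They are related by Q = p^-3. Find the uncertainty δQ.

Q ∝ p^-3, so δQ/Q = |-3| · δp/p = 3 × 0.115 = 0.345.
Q = 0.00484, so δQ = 0.345 × 0.00484 = 0.00167.

0.00167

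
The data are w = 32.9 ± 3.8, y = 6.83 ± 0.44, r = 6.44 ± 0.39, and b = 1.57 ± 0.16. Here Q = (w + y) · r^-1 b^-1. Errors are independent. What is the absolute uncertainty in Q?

0.600

Let u = w + y = 39.7. δu = √(δw² + δy²) = √(14.4 + 0.194) = 3.83, so δu/u = 0.0963.
Q is then a monomial in u, r, b:
δQ/Q = √((δu/u)² + (-1·δr/r)² + (-1·δb/b)²) = √(0.00927 + 0.00367 + 0.0104) = 0.153
Q = 3.93, so δQ = 0.153 × 3.93 = 0.600.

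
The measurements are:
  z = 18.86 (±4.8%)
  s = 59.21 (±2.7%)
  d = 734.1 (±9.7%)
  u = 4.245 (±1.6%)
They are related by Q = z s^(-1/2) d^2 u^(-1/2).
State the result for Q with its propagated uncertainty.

(6.411 ± 1.29) × 10^5

For a monomial Q ∝ z, s^(-1/2), d^2, u^(-1/2), fractional errors add in quadrature:
  (1·δz/z)² = (1×0.0480)² = 0.00230;  (−½·δs/s)² = (-0.5×0.0270)² = 0.000182;  (2·δd/d)² = (2×0.0970)² = 0.0376;  (−½·δu/u)² = (-0.5×0.0160)² = 6.4e-05
δQ/Q = √(0.0402) = 0.200
Q = 641100, so δQ = 0.200 × 641100 = 1.29e+05.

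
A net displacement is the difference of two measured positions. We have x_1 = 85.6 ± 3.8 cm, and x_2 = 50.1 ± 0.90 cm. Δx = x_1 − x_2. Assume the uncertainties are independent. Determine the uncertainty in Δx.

Δx is a linear combination, so absolute uncertainties add in quadrature:
  (δx_1)² = 14.4;  (δx_2)² = 0.810
δΔx = √(15.2) = 3.91 cm

3.91 cm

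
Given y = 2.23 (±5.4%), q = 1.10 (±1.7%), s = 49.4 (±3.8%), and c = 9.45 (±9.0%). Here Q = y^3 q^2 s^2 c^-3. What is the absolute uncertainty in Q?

Each factor contributes (exponent × relative error)² to (δQ/Q)²:
  (3·δy/y)² = (3×0.0540)² = 0.0262;  (2·δq/q)² = (2×0.0170)² = 0.00116;  (2·δs/s)² = (2×0.0380)² = 0.00578;  (-3·δc/c)² = (-3×0.0900)² = 0.0729
δQ/Q = √(0.106) = 0.326
Q = 38.8, so δQ = 0.326 × 38.8 = 12.6.

12.6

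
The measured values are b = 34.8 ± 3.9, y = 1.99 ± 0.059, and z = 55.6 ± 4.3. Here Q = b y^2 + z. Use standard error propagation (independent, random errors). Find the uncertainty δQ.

18.0

Let p = b·y^2 = 138. δp/p = √((1·δb/b)² + (2·δy/y)²) = √(0.0126 + 0.00352) = 0.127, so δp = 17.5.
Q = p + z: δQ = √(δp² + δz²) = √(305 + 18.5) = 18.0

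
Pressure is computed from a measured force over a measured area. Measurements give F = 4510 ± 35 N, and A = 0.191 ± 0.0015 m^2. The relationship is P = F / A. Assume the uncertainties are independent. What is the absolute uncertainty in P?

261 Pa

For a monomial P ∝ F, A^-1, fractional errors add in quadrature:
  (1·δF/F)² = (1×0.00776)² = 6.02e-05;  (-1·δA/A)² = (-1×0.00785)² = 6.17e-05
δP/P = √(0.000122) = 0.0110
P = 23600 Pa, so δP = 0.0110 × 23600 = 261 Pa.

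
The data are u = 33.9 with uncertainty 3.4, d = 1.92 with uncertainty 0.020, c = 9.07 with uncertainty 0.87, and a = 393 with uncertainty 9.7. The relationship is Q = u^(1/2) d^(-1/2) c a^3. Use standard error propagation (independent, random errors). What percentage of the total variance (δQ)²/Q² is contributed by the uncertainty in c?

53.4%

(δQ/Q)² = (½·δu/u)² + (−½·δd/d)² + (1·δc/c)² + (3·δa/a)²
  u term: (0.5×0.100)² = 0.00251
  d term: (-0.5×0.0104)² = 2.71e-05
  c term: (1×0.0959)² = 0.00920
  a term: (3×0.0247)² = 0.00548
Total = 0.0172. Share from c = 0.00920/0.0172 = 0.534.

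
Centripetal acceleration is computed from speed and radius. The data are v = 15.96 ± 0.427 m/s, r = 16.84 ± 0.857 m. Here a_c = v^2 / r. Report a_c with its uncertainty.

Since a_c is a product/quotient, work with relative uncertainties:
  (2·δv/v)² = (2×0.0268)² = 0.00286;  (-1·δr/r)² = (-1×0.0509)² = 0.00259
δa_c/a_c = √(0.00545) = 0.0738
a_c = 15.13 m/s^2, so δa_c = 0.0738 × 15.13 = 1.12 m/s^2.

15.13 ± 1.12 m/s^2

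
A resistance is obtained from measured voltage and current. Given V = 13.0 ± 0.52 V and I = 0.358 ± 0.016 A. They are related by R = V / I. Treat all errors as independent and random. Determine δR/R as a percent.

Since R is a product/quotient, work with relative uncertainties:
  (1·δV/V)² = (1×0.0400)² = 0.00160;  (-1·δI/I)² = (-1×0.0447)² = 0.00200
δR/R = √(0.00360) = 0.0600

6.00%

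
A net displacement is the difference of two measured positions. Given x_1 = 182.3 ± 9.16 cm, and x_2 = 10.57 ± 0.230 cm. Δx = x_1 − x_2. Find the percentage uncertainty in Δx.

5.34%

Sums and differences: (δΔx)² = Σ (cᵢ δxᵢ)².
  (δx_1)² = 83.9;  (δx_2)² = 0.0529
δΔx = √(84.0) = 9.16 cm
Δx = 171.7 cm, so δΔx/Δx = 9.16/171.7 = 0.0534.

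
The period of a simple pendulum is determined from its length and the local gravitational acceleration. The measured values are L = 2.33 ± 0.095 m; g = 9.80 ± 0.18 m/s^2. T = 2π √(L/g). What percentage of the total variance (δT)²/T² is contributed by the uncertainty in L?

(δT/T)² = (½·δL/L)² + (−½·δg/g)²
  L term: (0.5×0.0408)² = 0.000416
  g term: (-0.5×0.0184)² = 8.43e-05
Total = 0.000500. Share from L = 0.000416/0.000500 = 0.831.

83.1%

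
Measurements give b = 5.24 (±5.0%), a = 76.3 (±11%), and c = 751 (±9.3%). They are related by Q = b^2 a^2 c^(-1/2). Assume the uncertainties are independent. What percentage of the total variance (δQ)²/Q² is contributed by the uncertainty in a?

79.9%

(δQ/Q)² = (2·δb/b)² + (2·δa/a)² + (−½·δc/c)²
  b term: (2×0.0500)² = 0.0100
  a term: (2×0.110)² = 0.0484
  c term: (-0.5×0.0930)² = 0.00216
Total = 0.0606. Share from a = 0.0484/0.0606 = 0.799.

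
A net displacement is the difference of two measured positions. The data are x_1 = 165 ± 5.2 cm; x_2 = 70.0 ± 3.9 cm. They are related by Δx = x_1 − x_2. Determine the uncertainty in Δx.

6.50 cm

Sums and differences: (δΔx)² = Σ (cᵢ δxᵢ)².
  (δx_1)² = 27.0;  (δx_2)² = 15.2
δΔx = √(42.2) = 6.50 cm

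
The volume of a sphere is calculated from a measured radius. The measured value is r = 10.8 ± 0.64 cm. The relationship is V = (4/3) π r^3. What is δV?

For a monomial V ∝ r^3, fractional errors add in quadrature:
  (3·δr/r)² = (3×0.0593)² = 0.0316
δV/V = √(0.0316) = 0.178
V = 5280 cm^3, so δV = 0.178 × 5280 = 938 cm^3.

938 cm^3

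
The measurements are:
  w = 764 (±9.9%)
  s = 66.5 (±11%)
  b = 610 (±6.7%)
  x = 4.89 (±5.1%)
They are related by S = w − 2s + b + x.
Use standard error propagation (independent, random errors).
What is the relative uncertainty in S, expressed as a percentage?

7.00%

Sums and differences: (δS)² = Σ (cᵢ δxᵢ)².
  (δw)² = 5720;  (2·δs)² = 214;  (δb)² = 1670;  (δx)² = 0.0622
δS = √(7610) = 87.2
S = 1250, so δS/S = 87.2/1250 = 0.0700.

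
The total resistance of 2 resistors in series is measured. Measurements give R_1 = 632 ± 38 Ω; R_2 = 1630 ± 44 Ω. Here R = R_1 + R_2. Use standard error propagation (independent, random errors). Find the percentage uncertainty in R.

2.57%

For a sum/difference, combine absolute errors in quadrature:
  (δR_1)² = 1440;  (δR_2)² = 1940
δR = √(3380) = 58.1 Ω
R = 2260 Ω, so δR/R = 58.1/2260 = 0.0257.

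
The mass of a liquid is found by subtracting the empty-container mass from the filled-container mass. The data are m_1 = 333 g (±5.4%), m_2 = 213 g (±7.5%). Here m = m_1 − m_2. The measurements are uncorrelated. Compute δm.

24.1 g

Sums and differences: (δm)² = Σ (cᵢ δxᵢ)².
  (δm_1)² = 323;  (δm_2)² = 255
δm = √(579) = 24.1 g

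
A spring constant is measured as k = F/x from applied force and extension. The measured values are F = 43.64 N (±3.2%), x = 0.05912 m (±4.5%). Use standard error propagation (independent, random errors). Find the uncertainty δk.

40.8 N/m

k is a product of powers, so relative uncertainties combine in quadrature:
  (1·δF/F)² = (1×0.0320)² = 0.00102;  (-1·δx/x)² = (-1×0.0450)² = 0.00202
δk/k = √(0.00305) = 0.0552
k = 738.2 N/m, so δk = 0.0552 × 738.2 = 40.8 N/m.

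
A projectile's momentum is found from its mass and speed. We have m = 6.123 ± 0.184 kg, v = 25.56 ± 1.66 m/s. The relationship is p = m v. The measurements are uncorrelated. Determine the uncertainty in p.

11.2 kg·m/s

Since p is a product/quotient, work with relative uncertainties:
  (1·δm/m)² = (1×0.0301)² = 0.000903;  (1·δv/v)² = (1×0.0649)² = 0.00422
δp/p = √(0.00512) = 0.0716
p = 156.5 kg·m/s, so δp = 0.0716 × 156.5 = 11.2 kg·m/s.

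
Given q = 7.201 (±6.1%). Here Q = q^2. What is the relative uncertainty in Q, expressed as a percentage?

12.2%

Q ∝ q^2, so δQ/Q = |2| · δq/q = 2 × 0.0610 = 0.122.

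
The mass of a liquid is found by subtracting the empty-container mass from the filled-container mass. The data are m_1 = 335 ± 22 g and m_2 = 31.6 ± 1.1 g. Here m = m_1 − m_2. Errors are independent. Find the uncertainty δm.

22.0 g

For a sum/difference, combine absolute errors in quadrature:
  (δm_1)² = 484;  (δm_2)² = 1.21
δm = √(485) = 22.0 g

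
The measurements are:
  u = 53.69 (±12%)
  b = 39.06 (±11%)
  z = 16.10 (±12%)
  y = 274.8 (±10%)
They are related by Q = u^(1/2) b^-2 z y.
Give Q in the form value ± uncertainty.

Each factor contributes (exponent × relative error)² to (δQ/Q)²:
  (½·δu/u)² = (0.5×0.120)² = 0.00360;  (-2·δb/b)² = (-2×0.110)² = 0.0484;  (1·δz/z)² = (1×0.120)² = 0.0144;  (1·δy/y)² = (1×0.100)² = 0.0100
δQ/Q = √(0.0764) = 0.276
Q = 21.25, so δQ = 0.276 × 21.25 = 5.87.

21.25 ± 5.87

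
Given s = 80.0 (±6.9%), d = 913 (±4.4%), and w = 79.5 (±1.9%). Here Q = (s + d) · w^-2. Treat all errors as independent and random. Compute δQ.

0.00876

Let u = s + d = 993. δu = √(δs² + δd²) = √(30.5 + 1610) = 40.5, so δu/u = 0.0408.
Q is then a monomial in u, w:
δQ/Q = √((δu/u)² + (-2·δw/w)²) = √(0.00167 + 0.00144) = 0.0558
Q = 0.157, so δQ = 0.0558 × 0.157 = 0.00876.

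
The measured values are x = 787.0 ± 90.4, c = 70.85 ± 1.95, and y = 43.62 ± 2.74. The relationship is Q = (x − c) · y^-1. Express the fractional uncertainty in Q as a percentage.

Let u = x − c = 716.1. δu = √(δx² + δc²) = √(8170 + 3.80) = 90.4, so δu/u = 0.126.
Q is then a monomial in u, y:
δQ/Q = √((δu/u)² + (-1·δy/y)²) = √(0.0159 + 0.00395) = 0.141

14.1%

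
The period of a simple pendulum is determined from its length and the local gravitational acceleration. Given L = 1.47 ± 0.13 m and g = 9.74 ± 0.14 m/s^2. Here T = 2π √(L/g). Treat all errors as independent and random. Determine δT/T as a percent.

Relative error in a monomial: (δT/T)² = Σ (nᵢ · δxᵢ/xᵢ)².
  (½·δL/L)² = (0.5×0.0884)² = 0.00196;  (−½·δg/g)² = (-0.5×0.0144)² = 5.17e-05
δT/T = √(0.00201) = 0.0448

4.48%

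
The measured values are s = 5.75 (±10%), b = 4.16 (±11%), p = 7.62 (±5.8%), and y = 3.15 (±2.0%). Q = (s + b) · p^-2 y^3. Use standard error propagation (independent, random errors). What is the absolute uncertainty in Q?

Let u = s + b = 9.91. δu = √(δs² + δb²) = √(0.331 + 0.209) = 0.735, so δu/u = 0.0742.
Q is then a monomial in u, p, y:
δQ/Q = √((δu/u)² + (-2·δp/p)² + (3·δy/y)²) = √(0.00550 + 0.0135 + 0.00360) = 0.150
Q = 5.33, so δQ = 0.150 × 5.33 = 0.801.

0.801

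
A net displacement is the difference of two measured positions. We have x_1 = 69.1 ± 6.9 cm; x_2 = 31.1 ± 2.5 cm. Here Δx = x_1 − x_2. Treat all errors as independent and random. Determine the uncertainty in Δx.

7.34 cm

Absolute uncertainties add in quadrature for a linear combination:
  (δx_1)² = 47.6;  (δx_2)² = 6.25
δΔx = √(53.9) = 7.34 cm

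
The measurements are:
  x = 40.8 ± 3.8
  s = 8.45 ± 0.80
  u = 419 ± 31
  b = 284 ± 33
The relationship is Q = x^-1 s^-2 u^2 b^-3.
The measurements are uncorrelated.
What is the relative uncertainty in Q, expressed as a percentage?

Q is a product of powers, so relative uncertainties combine in quadrature:
  (-1·δx/x)² = (-1×0.0931)² = 0.00867;  (-2·δs/s)² = (-2×0.0947)² = 0.0359;  (2·δu/u)² = (2×0.0740)² = 0.0219;  (-3·δb/b)² = (-3×0.116)² = 0.122
δQ/Q = √(0.188) = 0.434

43.4%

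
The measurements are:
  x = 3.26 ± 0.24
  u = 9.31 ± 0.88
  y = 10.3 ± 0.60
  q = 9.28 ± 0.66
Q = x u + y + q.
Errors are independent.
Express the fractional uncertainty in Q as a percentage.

Let p = x·u = 30.4. δp/p = √((1·δx/x)² + (1·δu/u)²) = √(0.00542 + 0.00893) = 0.120, so δp = 3.64.
Q = p + y + q: δQ = √(δp² + δy² + δq²) = √(13.2 + 0.360 + 0.436) = 3.74
Q = 49.9, so δQ/Q = 3.74/49.9 = 0.0750.

7.50%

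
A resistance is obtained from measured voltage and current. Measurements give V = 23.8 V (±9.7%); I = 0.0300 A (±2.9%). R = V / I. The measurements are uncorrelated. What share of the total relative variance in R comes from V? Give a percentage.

(δR/R)² = (1·δV/V)² + (-1·δI/I)²
  V term: (1×0.0970)² = 0.00941
  I term: (-1×0.0290)² = 0.000841
Total = 0.0102. Share from V = 0.00941/0.0102 = 0.918.

91.8%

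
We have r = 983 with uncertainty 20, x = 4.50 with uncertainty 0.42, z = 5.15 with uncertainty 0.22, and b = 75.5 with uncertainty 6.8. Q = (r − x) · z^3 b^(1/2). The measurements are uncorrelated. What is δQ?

Let u = r − x = 978. δu = √(δr² + δx²) = √(400 + 0.176) = 20.0, so δu/u = 0.0204.
Q is then a monomial in u, z, b:
δQ/Q = √((δu/u)² + (3·δz/z)² + (½·δb/b)²) = √(0.000418 + 0.0164 + 0.00203) = 0.137
Q = 1.16e+06, so δQ = 0.137 × 1.16e+06 = 1.6e+05.

1.6e+05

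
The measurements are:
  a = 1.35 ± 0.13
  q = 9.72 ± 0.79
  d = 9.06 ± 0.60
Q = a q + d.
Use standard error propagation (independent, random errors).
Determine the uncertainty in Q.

1.76

Let p = a·q = 13.1. δp/p = √((1·δa/a)² + (1·δq/q)²) = √(0.00927 + 0.00661) = 0.126, so δp = 1.65.
Q = p + d: δQ = √(δp² + δd²) = √(2.73 + 0.360) = 1.76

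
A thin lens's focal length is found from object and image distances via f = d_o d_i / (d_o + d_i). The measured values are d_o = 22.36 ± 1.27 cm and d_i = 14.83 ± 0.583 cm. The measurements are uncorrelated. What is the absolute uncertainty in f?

∂f/∂d_o = (d_i/(d_o+d_i))² = 0.159;  ∂f/∂d_i = (d_o/(d_o+d_i))² = 0.361
δf = √((∂f/∂d_o · δd_o)² + (∂f/∂d_i · δd_i)²) = √(0.0408 + 0.0444) = 0.292 cm

0.292 cm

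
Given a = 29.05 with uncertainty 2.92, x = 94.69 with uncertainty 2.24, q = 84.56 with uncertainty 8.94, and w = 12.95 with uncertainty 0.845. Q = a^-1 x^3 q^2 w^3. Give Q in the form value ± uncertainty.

(4.538 ± 1.42) × 10^11

Relative error in a monomial: (δQ/Q)² = Σ (nᵢ · δxᵢ/xᵢ)².
  (-1·δa/a)² = (-1×0.101)² = 0.0101;  (3·δx/x)² = (3×0.0237)² = 0.00504;  (2·δq/q)² = (2×0.106)² = 0.0447;  (3·δw/w)² = (3×0.0653)² = 0.0383
δQ/Q = √(0.0982) = 0.313
Q = 4.538e+11, so δQ = 0.313 × 4.538e+11 = 1.42e+11.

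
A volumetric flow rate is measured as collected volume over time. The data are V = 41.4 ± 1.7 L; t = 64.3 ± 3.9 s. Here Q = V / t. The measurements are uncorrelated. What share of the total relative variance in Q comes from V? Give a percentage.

31.4%

(δQ/Q)² = (1·δV/V)² + (-1·δt/t)²
  V term: (1×0.0411)² = 0.00169
  t term: (-1×0.0607)² = 0.00368
Total = 0.00536. Share from V = 0.00169/0.00536 = 0.314.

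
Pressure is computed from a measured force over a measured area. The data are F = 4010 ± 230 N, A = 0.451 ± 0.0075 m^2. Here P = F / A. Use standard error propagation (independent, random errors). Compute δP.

531 Pa

P is a product of powers, so relative uncertainties combine in quadrature:
  (1·δF/F)² = (1×0.0574)² = 0.00329;  (-1·δA/A)² = (-1×0.0166)² = 0.000277
δP/P = √(0.00357) = 0.0597
P = 8890 Pa, so δP = 0.0597 × 8890 = 531 Pa.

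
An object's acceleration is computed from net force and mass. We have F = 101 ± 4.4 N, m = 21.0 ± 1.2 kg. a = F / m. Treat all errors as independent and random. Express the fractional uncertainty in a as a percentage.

Products/powers → add relative errors in quadrature, weighted by exponent:
  (1·δF/F)² = (1×0.0436)² = 0.00190;  (-1·δm/m)² = (-1×0.0571)² = 0.00327
δa/a = √(0.00516) = 0.0719

7.19%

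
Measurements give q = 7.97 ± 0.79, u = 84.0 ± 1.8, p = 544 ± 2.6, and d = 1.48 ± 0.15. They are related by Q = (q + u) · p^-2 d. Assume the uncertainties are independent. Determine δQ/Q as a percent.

Let w = q + u = 92.0. δw = √(δq² + δu²) = √(0.624 + 3.24) = 1.97, so δw/w = 0.0214.
Q is then a monomial in w, p, d:
δQ/Q = √((δw/w)² + (-2·δp/p)² + (1·δd/d)²) = √(0.000457 + 9.14e-05 + 0.0103) = 0.104

10.4%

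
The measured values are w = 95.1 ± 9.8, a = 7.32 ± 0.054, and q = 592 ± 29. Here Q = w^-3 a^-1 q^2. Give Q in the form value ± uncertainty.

Relative error in a monomial: (δQ/Q)² = Σ (nᵢ · δxᵢ/xᵢ)².
  (-3·δw/w)² = (-3×0.103)² = 0.0956;  (-1·δa/a)² = (-1×0.00738)² = 5.44e-05;  (2·δq/q)² = (2×0.0490)² = 0.00960
δQ/Q = √(0.105) = 0.324
Q = 0.0557, so δQ = 0.324 × 0.0557 = 0.0181.

0.0557 ± 0.0181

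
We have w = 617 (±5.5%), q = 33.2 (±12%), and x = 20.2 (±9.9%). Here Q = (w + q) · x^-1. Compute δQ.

Let u = w + q = 650. δu = √(δw² + δq²) = √(1150 + 15.9) = 34.2, so δu/u = 0.0526.
Q is then a monomial in u, x:
δQ/Q = √((δu/u)² + (-1·δx/x)²) = √(0.00276 + 0.00980) = 0.112
Q = 32.2, so δQ = 0.112 × 32.2 = 3.61.

3.61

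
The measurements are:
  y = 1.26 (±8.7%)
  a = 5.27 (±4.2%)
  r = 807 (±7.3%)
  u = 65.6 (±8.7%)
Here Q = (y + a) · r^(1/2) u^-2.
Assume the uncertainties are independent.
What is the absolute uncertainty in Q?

0.00784

Let w = y + a = 6.53. δw = √(δy² + δa²) = √(0.0120 + 0.0490) = 0.247, so δw/w = 0.0378.
Q is then a monomial in w, r, u:
δQ/Q = √((δw/w)² + (½·δr/r)² + (-2·δu/u)²) = √(0.00143 + 0.00133 + 0.0303) = 0.182
Q = 0.0431, so δQ = 0.182 × 0.0431 = 0.00784.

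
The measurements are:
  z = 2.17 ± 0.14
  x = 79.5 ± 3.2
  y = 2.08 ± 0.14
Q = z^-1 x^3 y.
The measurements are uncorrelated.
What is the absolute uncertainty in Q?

73500

Q is a product of powers, so relative uncertainties combine in quadrature:
  (-1·δz/z)² = (-1×0.0645)² = 0.00416;  (3·δx/x)² = (3×0.0403)² = 0.0146;  (1·δy/y)² = (1×0.0673)² = 0.00453
δQ/Q = √(0.0233) = 0.153
Q = 4.82e+05, so δQ = 0.153 × 4.82e+05 = 73500.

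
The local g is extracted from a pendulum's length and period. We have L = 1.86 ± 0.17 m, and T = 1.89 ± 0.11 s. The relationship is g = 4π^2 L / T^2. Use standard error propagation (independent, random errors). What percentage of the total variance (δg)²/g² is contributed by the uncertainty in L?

(δg/g)² = (1·δL/L)² + (-2·δT/T)²
  L term: (1×0.0914)² = 0.00835
  T term: (-2×0.0582)² = 0.0135
Total = 0.0219. Share from L = 0.00835/0.0219 = 0.381.

38.1%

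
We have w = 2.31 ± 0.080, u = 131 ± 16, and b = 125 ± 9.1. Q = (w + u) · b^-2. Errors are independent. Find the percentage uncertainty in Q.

Let h = w + u = 133. δh = √(δw² + δu²) = √(0.00640 + 256) = 16.0, so δh/h = 0.120.
Q is then a monomial in h, b:
δQ/Q = √((δh/h)² + (-2·δb/b)²) = √(0.0144 + 0.0212) = 0.189

18.9%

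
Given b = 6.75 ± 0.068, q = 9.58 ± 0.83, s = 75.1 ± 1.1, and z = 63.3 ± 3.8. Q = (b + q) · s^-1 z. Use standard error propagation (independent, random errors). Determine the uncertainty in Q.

Let u = b + q = 16.3. δu = √(δb² + δq²) = √(0.00462 + 0.689) = 0.833, so δu/u = 0.0510.
Q is then a monomial in u, s, z:
δQ/Q = √((δu/u)² + (-1·δs/s)² + (1·δz/z)²) = √(0.00260 + 0.000215 + 0.00360) = 0.0801
Q = 13.8, so δQ = 0.0801 × 13.8 = 1.10.

1.10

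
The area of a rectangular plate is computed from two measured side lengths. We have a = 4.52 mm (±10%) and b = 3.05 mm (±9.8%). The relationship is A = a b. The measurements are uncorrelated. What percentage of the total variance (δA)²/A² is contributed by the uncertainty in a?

51.0%

(δA/A)² = (1·δa/a)² + (1·δb/b)²
  a term: (1×0.100)² = 0.0100
  b term: (1×0.0980)² = 0.00960
Total = 0.0196. Share from a = 0.0100/0.0196 = 0.510.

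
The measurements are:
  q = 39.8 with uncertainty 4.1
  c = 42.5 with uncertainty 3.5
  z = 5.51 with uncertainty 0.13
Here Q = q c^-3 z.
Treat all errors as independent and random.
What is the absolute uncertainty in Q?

Relative error in a monomial: (δQ/Q)² = Σ (nᵢ · δxᵢ/xᵢ)².
  (1·δq/q)² = (1×0.103)² = 0.0106;  (-3·δc/c)² = (-3×0.0824)² = 0.0610;  (1·δz/z)² = (1×0.0236)² = 0.000557
δQ/Q = √(0.0722) = 0.269
Q = 0.00286, so δQ = 0.269 × 0.00286 = 0.000768.

0.000768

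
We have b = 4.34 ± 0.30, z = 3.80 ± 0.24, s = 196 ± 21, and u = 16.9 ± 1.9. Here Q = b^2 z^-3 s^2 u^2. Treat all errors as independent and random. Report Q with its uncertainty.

(3.77 ± 1.47) × 10^6

Relative error in a monomial: (δQ/Q)² = Σ (nᵢ · δxᵢ/xᵢ)².
  (2·δb/b)² = (2×0.0691)² = 0.0191;  (-3·δz/z)² = (-3×0.0632)² = 0.0359;  (2·δs/s)² = (2×0.107)² = 0.0459;  (2·δu/u)² = (2×0.112)² = 0.0506
δQ/Q = √(0.151) = 0.389
Q = 3.77e+06, so δQ = 0.389 × 3.77e+06 = 1.47e+06.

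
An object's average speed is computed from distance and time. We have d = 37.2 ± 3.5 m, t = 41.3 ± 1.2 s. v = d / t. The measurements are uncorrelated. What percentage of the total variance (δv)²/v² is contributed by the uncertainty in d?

(δv/v)² = (1·δd/d)² + (-1·δt/t)²
  d term: (1×0.0941)² = 0.00885
  t term: (-1×0.0291)² = 0.000844
Total = 0.00970. Share from d = 0.00885/0.00970 = 0.913.

91.3%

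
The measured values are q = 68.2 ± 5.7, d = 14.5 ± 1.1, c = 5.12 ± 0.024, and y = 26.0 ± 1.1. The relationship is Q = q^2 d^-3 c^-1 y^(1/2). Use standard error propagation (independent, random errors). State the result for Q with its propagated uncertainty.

Each factor contributes (exponent × relative error)² to (δQ/Q)²:
  (2·δq/q)² = (2×0.0836)² = 0.0279;  (-3·δd/d)² = (-3×0.0759)² = 0.0518;  (-1·δc/c)² = (-1×0.00469)² = 2.2e-05;  (½·δy/y)² = (0.5×0.0423)² = 0.000447
δQ/Q = √(0.0802) = 0.283
Q = 1.52, so δQ = 0.283 × 1.52 = 0.430.

1.52 ± 0.430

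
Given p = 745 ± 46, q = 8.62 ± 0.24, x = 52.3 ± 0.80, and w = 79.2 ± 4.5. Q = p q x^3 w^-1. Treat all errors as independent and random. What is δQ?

Since Q is a product/quotient, work with relative uncertainties:
  (1·δp/p)² = (1×0.0617)² = 0.00381;  (1·δq/q)² = (1×0.0278)² = 0.000775;  (3·δx/x)² = (3×0.0153)² = 0.00211;  (-1·δw/w)² = (-1×0.0568)² = 0.00323
δQ/Q = √(0.00992) = 0.0996
Q = 1.16e+07, so δQ = 0.0996 × 1.16e+07 = 1.16e+06.

1.16e+06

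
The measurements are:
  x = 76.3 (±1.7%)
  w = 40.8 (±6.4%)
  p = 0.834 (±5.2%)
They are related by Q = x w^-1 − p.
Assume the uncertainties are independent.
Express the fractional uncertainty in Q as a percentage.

Let h = x·w^-1 = 1.87. δh/h = √((1·δx/x)² + (-1·δw/w)²) = √(0.000289 + 0.00410) = 0.0662, so δh = 0.124.
Q = h − p: δQ = √(δh² + δp²) = √(0.0153 + 0.00188) = 0.131
Q = 1.04, so δQ/Q = 0.131/1.04 = 0.127.

12.7%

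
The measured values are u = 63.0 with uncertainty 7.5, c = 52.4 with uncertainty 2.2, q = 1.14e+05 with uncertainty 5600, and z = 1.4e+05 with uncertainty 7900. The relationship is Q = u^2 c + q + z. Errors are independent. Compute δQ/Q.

0.111

Let p = u^2·c = 2.08e+05. δp/p = √((2·δu/u)² + (1·δc/c)²) = √(0.0567 + 0.00176) = 0.242, so δp = 50300.
Q = p + q + z: δQ = √(δp² + δq² + δz²) = √(2.53e+09 + 3.14e+07 + 6.24e+07) = 51200
Q = 4.62e+05, so δQ/Q = 51200/4.62e+05 = 0.111.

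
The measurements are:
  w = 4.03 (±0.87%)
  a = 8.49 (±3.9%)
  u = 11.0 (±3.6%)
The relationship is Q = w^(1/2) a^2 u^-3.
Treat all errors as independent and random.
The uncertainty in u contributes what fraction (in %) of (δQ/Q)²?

65.7%

(δQ/Q)² = (½·δw/w)² + (2·δa/a)² + (-3·δu/u)²
  w term: (0.5×0.00870)² = 1.89e-05
  a term: (2×0.0390)² = 0.00608
  u term: (-3×0.0360)² = 0.0117
Total = 0.0178. Share from u = 0.0117/0.0178 = 0.657.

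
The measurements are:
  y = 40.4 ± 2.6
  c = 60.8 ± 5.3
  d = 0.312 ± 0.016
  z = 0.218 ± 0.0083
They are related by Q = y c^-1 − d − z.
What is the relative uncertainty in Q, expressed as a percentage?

Let p = y·c^-1 = 0.664. δp/p = √((1·δy/y)² + (-1·δc/c)²) = √(0.00414 + 0.00760) = 0.108, so δp = 0.0720.
Q = p − d − z: δQ = √(δp² + δd² + δz²) = √(0.00518 + 0.000256 + 6.89e-05) = 0.0742
Q = 0.134, so δQ/Q = 0.0742/0.134 = 0.552.

55.2%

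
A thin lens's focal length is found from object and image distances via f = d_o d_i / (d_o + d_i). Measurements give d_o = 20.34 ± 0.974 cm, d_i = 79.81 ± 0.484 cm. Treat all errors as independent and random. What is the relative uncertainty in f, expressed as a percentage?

3.82%

∂f/∂d_o = (d_i/(d_o+d_i))² = 0.635;  ∂f/∂d_i = (d_o/(d_o+d_i))² = 0.0412
δf = √((∂f/∂d_o · δd_o)² + (∂f/∂d_i · δd_i)²) = √(0.383 + 0.000399) = 0.619 cm
f = 16.21 cm, so δf/f = 0.619/16.21 = 0.0382.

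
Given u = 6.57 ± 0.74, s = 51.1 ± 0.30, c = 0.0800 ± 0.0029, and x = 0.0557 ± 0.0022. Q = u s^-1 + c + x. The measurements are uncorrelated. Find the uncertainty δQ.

0.0150

Let p = u·s^-1 = 0.129. δp/p = √((1·δu/u)² + (-1·δs/s)²) = √(0.0127 + 3.45e-05) = 0.113, so δp = 0.0145.
Q = p + c + x: δQ = √(δp² + δc² + δx²) = √(0.000210 + 8.41e-06 + 4.84e-06) = 0.0150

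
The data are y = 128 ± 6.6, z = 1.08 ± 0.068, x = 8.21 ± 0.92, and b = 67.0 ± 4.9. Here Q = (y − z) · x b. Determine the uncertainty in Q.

10000

Let u = y − z = 127. δu = √(δy² + δz²) = √(43.6 + 0.00462) = 6.60, so δu/u = 0.0520.
Q is then a monomial in u, x, b:
δQ/Q = √((δu/u)² + (1·δx/x)² + (1·δb/b)²) = √(0.00270 + 0.0126 + 0.00535) = 0.144
Q = 69800, so δQ = 0.144 × 69800 = 10000.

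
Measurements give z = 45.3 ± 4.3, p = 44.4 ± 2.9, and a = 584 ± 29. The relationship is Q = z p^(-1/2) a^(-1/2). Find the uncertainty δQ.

0.0291

Each factor contributes (exponent × relative error)² to (δQ/Q)²:
  (1·δz/z)² = (1×0.0949)² = 0.00901;  (−½·δp/p)² = (-0.5×0.0653)² = 0.00107;  (−½·δa/a)² = (-0.5×0.0497)² = 0.000616
δQ/Q = √(0.0107) = 0.103
Q = 0.281, so δQ = 0.103 × 0.281 = 0.0291.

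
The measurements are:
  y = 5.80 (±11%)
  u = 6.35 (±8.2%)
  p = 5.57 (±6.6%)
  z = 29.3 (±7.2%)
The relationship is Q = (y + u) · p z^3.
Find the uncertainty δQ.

4.01e+05

Let w = y + u = 12.1. δw = √(δy² + δu²) = √(0.407 + 0.271) = 0.824, so δw/w = 0.0678.
Q is then a monomial in w, p, z:
δQ/Q = √((δw/w)² + (1·δp/p)² + (3·δz/z)²) = √(0.00459 + 0.00436 + 0.0467) = 0.236
Q = 1.7e+06, so δQ = 0.236 × 1.7e+06 = 4.01e+05.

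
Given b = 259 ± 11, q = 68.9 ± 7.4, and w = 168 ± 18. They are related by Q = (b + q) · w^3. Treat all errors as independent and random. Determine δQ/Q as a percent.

Let u = b + q = 328. δu = √(δb² + δq²) = √(121 + 54.8) = 13.3, so δu/u = 0.0404.
Q is then a monomial in u, w:
δQ/Q = √((δu/u)² + (3·δw/w)²) = √(0.00163 + 0.103) = 0.324

32.4%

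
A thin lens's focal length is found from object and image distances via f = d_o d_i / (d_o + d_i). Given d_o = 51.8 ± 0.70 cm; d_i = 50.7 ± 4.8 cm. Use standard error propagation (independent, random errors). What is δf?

∂f/∂d_o = (d_i/(d_o+d_i))² = 0.245;  ∂f/∂d_i = (d_o/(d_o+d_i))² = 0.255
δf = √((∂f/∂d_o · δd_o)² + (∂f/∂d_i · δd_i)²) = √(0.0293 + 1.50) = 1.24 cm

1.24 cm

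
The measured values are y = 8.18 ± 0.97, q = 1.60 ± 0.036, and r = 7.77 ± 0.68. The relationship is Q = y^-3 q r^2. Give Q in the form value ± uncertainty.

For a monomial Q ∝ y^-3, q, r^2, fractional errors add in quadrature:
  (-3·δy/y)² = (-3×0.119)² = 0.127;  (1·δq/q)² = (1×0.0225)² = 0.000506;  (2·δr/r)² = (2×0.0875)² = 0.0306
δQ/Q = √(0.158) = 0.397
Q = 0.176, so δQ = 0.397 × 0.176 = 0.0701.

0.176 ± 0.0701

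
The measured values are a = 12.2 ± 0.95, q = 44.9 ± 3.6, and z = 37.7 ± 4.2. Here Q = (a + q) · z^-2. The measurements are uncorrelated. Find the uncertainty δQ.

Let u = a + q = 57.1. δu = √(δa² + δq²) = √(0.902 + 13.0) = 3.72, so δu/u = 0.0652.
Q is then a monomial in u, z:
δQ/Q = √((δu/u)² + (-2·δz/z)²) = √(0.00425 + 0.0496) = 0.232
Q = 0.0402, so δQ = 0.232 × 0.0402 = 0.00933.

0.00933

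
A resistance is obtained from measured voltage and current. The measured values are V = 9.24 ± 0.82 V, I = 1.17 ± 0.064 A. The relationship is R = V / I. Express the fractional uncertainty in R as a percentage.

10.4%

Since R is a product/quotient, work with relative uncertainties:
  (1·δV/V)² = (1×0.0887)² = 0.00788;  (-1·δI/I)² = (-1×0.0547)² = 0.00299
δR/R = √(0.0109) = 0.104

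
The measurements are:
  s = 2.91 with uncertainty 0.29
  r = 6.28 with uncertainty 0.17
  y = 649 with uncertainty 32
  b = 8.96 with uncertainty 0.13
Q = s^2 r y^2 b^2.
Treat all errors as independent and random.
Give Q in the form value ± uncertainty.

Products/powers → add relative errors in quadrature, weighted by exponent:
  (2·δs/s)² = (2×0.0997)² = 0.0397;  (1·δr/r)² = (1×0.0271)² = 0.000733;  (2·δy/y)² = (2×0.0493)² = 0.00972;  (2·δb/b)² = (2×0.0145)² = 0.000842
δQ/Q = √(0.0510) = 0.226
Q = 1.8e+09, so δQ = 0.226 × 1.8e+09 = 4.06e+08.

(1.80 ± 0.406) × 10^9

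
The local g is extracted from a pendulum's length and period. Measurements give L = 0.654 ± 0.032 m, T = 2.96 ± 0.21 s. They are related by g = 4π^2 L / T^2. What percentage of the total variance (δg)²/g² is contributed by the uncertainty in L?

(δg/g)² = (1·δL/L)² + (-2·δT/T)²
  L term: (1×0.0489)² = 0.00239
  T term: (-2×0.0709)² = 0.0201
Total = 0.0225. Share from L = 0.00239/0.0225 = 0.106.

10.6%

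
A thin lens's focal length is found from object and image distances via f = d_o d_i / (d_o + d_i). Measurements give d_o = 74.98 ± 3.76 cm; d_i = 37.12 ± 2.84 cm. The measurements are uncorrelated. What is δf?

∂f/∂d_o = (d_i/(d_o+d_i))² = 0.110;  ∂f/∂d_i = (d_o/(d_o+d_i))² = 0.447
δf = √((∂f/∂d_o · δd_o)² + (∂f/∂d_i · δd_i)²) = √(0.170 + 1.61) = 1.34 cm

1.34 cm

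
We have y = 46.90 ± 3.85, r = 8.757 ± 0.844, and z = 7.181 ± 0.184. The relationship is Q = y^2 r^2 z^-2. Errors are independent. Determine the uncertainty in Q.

Products/powers → add relative errors in quadrature, weighted by exponent:
  (2·δy/y)² = (2×0.0821)² = 0.0270;  (2·δr/r)² = (2×0.0964)² = 0.0372;  (-2·δz/z)² = (-2×0.0256)² = 0.00263
δQ/Q = √(0.0667) = 0.258
Q = 3271, so δQ = 0.258 × 3271 = 845.

845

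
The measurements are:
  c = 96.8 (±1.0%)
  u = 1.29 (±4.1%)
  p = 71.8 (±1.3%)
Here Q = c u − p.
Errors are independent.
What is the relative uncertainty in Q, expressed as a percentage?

Let w = c·u = 125. δw/w = √((1·δc/c)² + (1·δu/u)²) = √(0.000100 + 0.00168) = 0.0422, so δw = 5.27.
Q = w − p: δQ = √(δw² + δp²) = √(27.8 + 0.871) = 5.35
Q = 53.1, so δQ/Q = 5.35/53.1 = 0.101.

10.1%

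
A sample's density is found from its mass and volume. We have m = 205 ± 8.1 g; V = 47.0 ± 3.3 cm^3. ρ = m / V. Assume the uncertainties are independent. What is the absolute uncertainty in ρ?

0.351 g/cm^3

Products/powers → add relative errors in quadrature, weighted by exponent:
  (1·δm/m)² = (1×0.0395)² = 0.00156;  (-1·δV/V)² = (-1×0.0702)² = 0.00493
δρ/ρ = √(0.00649) = 0.0806
ρ = 4.36 g/cm^3, so δρ = 0.0806 × 4.36 = 0.351 g/cm^3.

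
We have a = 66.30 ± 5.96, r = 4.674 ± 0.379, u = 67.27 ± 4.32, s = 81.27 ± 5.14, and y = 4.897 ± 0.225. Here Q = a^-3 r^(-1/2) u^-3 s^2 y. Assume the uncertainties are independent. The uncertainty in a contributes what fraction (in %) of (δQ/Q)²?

56.1%

(δQ/Q)² = (-3·δa/a)² + (−½·δr/r)² + (-3·δu/u)² + (2·δs/s)² + (1·δy/y)²
  a term: (-3×0.0899)² = 0.0727
  r term: (-0.5×0.0811)² = 0.00164
  u term: (-3×0.0642)² = 0.0371
  s term: (2×0.0632)² = 0.0160
  y term: (1×0.0459)² = 0.00211
Total = 0.130. Share from a = 0.0727/0.130 = 0.561.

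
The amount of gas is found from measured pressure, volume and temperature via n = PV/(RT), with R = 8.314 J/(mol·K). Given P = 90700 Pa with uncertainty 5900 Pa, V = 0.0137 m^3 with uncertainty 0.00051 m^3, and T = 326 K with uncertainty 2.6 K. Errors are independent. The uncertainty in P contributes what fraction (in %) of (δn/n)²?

74.5%

(δn/n)² = (1·δP/P)² + (1·δV/V)² + (-1·δT/T)²
  P term: (1×0.0650)² = 0.00423
  V term: (1×0.0372)² = 0.00139
  T term: (-1×0.00798)² = 6.36e-05
Total = 0.00568. Share from P = 0.00423/0.00568 = 0.745.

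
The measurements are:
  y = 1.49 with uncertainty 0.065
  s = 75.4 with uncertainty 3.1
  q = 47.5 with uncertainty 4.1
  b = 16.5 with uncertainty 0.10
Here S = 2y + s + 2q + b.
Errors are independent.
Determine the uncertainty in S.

8.77

Each term contributes (cᵢ δxᵢ)² to (δS)²:
  (2·δy)² = 0.0169;  (δs)² = 9.61;  (2·δq)² = 67.2;  (δb)² = 0.0100
δS = √(76.9) = 8.77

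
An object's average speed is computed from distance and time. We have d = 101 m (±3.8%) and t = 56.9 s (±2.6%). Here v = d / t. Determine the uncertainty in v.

0.0817 m/s

For a monomial v ∝ d, t^-1, fractional errors add in quadrature:
  (1·δd/d)² = (1×0.0380)² = 0.00144;  (-1·δt/t)² = (-1×0.0260)² = 0.000676
δv/v = √(0.00212) = 0.0460
v = 1.78 m/s, so δv = 0.0460 × 1.78 = 0.0817 m/s.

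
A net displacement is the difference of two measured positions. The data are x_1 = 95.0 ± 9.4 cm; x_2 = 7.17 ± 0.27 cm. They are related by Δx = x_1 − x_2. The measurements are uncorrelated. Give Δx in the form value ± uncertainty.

87.8 ± 9.40 cm

Each term contributes (cᵢ δxᵢ)² to (δΔx)²:
  (δx_1)² = 88.4;  (δx_2)² = 0.0729
δΔx = √(88.4) = 9.40 cm
Δx = 87.8 cm.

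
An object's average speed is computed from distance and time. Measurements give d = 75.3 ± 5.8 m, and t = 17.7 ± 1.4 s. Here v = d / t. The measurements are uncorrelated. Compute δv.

0.470 m/s

Products/powers → add relative errors in quadrature, weighted by exponent:
  (1·δd/d)² = (1×0.0770)² = 0.00593;  (-1·δt/t)² = (-1×0.0791)² = 0.00626
δv/v = √(0.0122) = 0.110
v = 4.25 m/s, so δv = 0.110 × 4.25 = 0.470 m/s.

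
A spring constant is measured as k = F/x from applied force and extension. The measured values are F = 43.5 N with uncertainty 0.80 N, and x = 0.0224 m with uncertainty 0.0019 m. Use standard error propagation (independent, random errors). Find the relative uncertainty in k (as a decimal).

0.0868

Relative error in a monomial: (δk/k)² = Σ (nᵢ · δxᵢ/xᵢ)².
  (1·δF/F)² = (1×0.0184)² = 0.000338;  (-1·δx/x)² = (-1×0.0848)² = 0.00719
δk/k = √(0.00753) = 0.0868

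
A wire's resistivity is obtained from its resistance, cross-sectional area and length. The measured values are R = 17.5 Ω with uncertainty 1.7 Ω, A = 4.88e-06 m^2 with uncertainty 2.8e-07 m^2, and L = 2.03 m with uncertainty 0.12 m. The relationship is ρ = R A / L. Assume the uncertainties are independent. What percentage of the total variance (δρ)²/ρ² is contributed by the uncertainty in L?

(δρ/ρ)² = (1·δR/R)² + (1·δA/A)² + (-1·δL/L)²
  R term: (1×0.0971)² = 0.00944
  A term: (1×0.0574)² = 0.00329
  L term: (-1×0.0591)² = 0.00349
Total = 0.0162. Share from L = 0.00349/0.0162 = 0.215.

21.5%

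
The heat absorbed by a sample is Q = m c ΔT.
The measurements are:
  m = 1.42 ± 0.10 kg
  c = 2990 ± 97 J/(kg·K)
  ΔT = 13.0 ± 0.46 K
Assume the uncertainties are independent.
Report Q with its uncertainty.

55200 ± 4700 J

For a monomial Q ∝ m, c, ΔT, fractional errors add in quadrature:
  (1·δm/m)² = (1×0.0704)² = 0.00496;  (1·δc/c)² = (1×0.0324)² = 0.00105;  (1·δΔT/ΔT)² = (1×0.0354)² = 0.00125
δQ/Q = √(0.00726) = 0.0852
Q = 55200 J, so δQ = 0.0852 × 55200 = 4700 J.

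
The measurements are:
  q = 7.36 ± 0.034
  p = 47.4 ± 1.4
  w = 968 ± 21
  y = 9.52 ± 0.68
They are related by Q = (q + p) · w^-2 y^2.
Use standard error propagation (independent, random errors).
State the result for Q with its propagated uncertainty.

0.00530 ± 0.000802

Let u = q + p = 54.8. δu = √(δq² + δp²) = √(0.00116 + 1.96) = 1.40, so δu/u = 0.0256.
Q is then a monomial in u, w, y:
δQ/Q = √((δu/u)² + (-2·δw/w)² + (2·δy/y)²) = √(0.000654 + 0.00188 + 0.0204) = 0.151
Q = 0.00530, so δQ = 0.151 × 0.00530 = 0.000802.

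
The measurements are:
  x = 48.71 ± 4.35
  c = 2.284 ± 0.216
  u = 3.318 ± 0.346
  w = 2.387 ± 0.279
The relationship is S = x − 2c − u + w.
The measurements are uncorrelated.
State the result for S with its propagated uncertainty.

43.21 ± 4.39

Each term contributes (cᵢ δxᵢ)² to (δS)²:
  (δx)² = 18.9;  (2·δc)² = 0.187;  (δu)² = 0.120;  (δw)² = 0.0778
δS = √(19.3) = 4.39
S = 43.21.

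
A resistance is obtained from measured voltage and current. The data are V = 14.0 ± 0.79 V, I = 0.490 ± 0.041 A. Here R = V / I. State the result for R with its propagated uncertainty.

28.6 ± 2.88 Ω

Each factor contributes (exponent × relative error)² to (δR/R)²:
  (1·δV/V)² = (1×0.0564)² = 0.00318;  (-1·δI/I)² = (-1×0.0837)² = 0.00700
δR/R = √(0.0102) = 0.101
R = 28.6 Ω, so δR = 0.101 × 28.6 = 2.88 Ω.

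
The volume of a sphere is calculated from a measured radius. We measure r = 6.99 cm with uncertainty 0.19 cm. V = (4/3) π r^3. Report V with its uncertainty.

1430 ± 117 cm^3

For a monomial V ∝ r^3, fractional errors add in quadrature:
  (3·δr/r)² = (3×0.0272)² = 0.00665
δV/V = √(0.00665) = 0.0815
V = 1430 cm^3, so δV = 0.0815 × 1430 = 117 cm^3.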